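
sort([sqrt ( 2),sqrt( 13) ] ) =[sqrt( 2 ), sqrt ( 13) ]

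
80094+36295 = 116389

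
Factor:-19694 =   -  2^1*43^1*229^1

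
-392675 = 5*( - 78535)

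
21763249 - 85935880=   -  64172631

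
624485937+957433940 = 1581919877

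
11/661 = 11/661=0.02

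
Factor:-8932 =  - 2^2*7^1*11^1*29^1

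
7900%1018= 774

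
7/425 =7/425= 0.02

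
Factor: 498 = 2^1*3^1*83^1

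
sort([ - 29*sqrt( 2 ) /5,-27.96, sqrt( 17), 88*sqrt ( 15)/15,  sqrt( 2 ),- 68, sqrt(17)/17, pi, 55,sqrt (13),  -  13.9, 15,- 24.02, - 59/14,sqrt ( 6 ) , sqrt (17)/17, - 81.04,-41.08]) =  [ - 81.04,-68,-41.08,-27.96, - 24.02,-13.9,-29*sqrt( 2)/5,-59/14, sqrt( 17)/17, sqrt(17)/17,sqrt( 2),sqrt( 6),pi,  sqrt (13), sqrt(  17) , 15,88*sqrt( 15 ) /15, 55 ]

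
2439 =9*271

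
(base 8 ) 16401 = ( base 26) APF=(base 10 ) 7425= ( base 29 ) 8O1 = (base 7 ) 30435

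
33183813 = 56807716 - 23623903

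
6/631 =6/631= 0.01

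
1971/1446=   657/482 = 1.36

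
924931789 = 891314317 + 33617472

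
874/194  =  4 + 49/97 = 4.51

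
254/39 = 6+20/39 = 6.51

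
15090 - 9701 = 5389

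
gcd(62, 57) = 1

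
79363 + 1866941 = 1946304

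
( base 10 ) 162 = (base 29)5h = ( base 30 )5C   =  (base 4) 2202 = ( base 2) 10100010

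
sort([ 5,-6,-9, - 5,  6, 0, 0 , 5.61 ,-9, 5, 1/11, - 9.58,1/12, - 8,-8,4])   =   [ - 9.58, - 9,-9, -8 , - 8,-6,-5, 0, 0,1/12 , 1/11,  4, 5 , 5,5.61,6 ]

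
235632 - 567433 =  - 331801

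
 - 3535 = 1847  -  5382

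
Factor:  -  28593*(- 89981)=2572826733 = 3^4*17^1*67^1  *79^1*353^1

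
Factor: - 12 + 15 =3 = 3^1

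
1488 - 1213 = 275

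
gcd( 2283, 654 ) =3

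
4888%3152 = 1736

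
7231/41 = 176 + 15/41 =176.37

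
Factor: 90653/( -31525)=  - 5^ ( - 2 ) * 13^( - 1)*97^( - 1)*269^1*337^1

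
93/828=31/276 = 0.11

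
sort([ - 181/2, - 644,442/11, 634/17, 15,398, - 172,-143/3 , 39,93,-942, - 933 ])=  [-942 , - 933, - 644,-172, - 181/2,-143/3 , 15, 634/17, 39, 442/11, 93, 398]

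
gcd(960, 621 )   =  3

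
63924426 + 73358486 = 137282912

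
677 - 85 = 592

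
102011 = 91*1121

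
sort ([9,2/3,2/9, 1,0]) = [ 0,2/9, 2/3,  1, 9 ]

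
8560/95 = 1712/19 = 90.11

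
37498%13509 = 10480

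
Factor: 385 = 5^1 * 7^1*11^1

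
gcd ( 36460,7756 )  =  4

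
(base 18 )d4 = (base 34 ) 70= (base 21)b7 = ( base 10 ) 238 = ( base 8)356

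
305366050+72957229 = 378323279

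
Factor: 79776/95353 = 2^5*3^2*17^( - 1 ) * 71^( - 1 )*79^( - 1 )*277^1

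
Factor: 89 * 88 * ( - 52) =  - 2^5*11^1*13^1*89^1=- 407264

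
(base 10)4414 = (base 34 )3RS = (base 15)1494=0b1000100111110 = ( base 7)15604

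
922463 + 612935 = 1535398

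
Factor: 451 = 11^1* 41^1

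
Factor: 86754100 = 2^2*5^2*867541^1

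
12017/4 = 12017/4 = 3004.25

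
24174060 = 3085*7836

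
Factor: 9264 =2^4*3^1*193^1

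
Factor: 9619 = 9619^1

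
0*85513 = 0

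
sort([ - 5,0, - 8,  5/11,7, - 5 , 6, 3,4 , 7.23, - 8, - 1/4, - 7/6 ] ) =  [ - 8, - 8 , - 5, - 5, - 7/6, - 1/4, 0 , 5/11,3,4, 6,7,7.23 ]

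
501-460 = 41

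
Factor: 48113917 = 48113917^1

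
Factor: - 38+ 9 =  - 29 = -29^1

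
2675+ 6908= 9583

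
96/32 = 3 = 3.00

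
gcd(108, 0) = 108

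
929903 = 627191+302712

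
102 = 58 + 44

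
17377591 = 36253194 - 18875603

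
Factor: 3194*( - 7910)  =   - 25264540 = -  2^2 *5^1*7^1*113^1*1597^1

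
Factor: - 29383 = -29383^1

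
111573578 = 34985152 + 76588426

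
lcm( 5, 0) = 0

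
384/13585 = 384/13585 = 0.03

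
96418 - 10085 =86333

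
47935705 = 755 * 63491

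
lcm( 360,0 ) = 0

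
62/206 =31/103 = 0.30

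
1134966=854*1329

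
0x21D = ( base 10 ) 541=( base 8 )1035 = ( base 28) J9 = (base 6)2301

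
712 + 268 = 980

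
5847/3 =1949 = 1949.00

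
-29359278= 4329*(-6782)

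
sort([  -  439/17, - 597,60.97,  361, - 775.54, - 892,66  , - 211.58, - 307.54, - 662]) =[ - 892,  -  775.54, - 662, - 597, - 307.54, - 211.58, - 439/17,60.97, 66, 361]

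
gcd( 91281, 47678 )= 1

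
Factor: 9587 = 9587^1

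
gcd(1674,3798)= 18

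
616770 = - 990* ( - 623)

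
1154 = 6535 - 5381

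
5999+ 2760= 8759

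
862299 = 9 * 95811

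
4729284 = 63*75068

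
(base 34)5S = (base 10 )198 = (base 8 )306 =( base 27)79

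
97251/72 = 32417/24 =1350.71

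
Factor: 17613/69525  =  3^( - 1 ) * 5^ ( - 2) * 19^1 = 19/75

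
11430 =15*762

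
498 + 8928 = 9426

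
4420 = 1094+3326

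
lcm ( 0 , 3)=0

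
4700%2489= 2211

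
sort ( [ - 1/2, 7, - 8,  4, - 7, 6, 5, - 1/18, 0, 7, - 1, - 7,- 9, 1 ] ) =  [  -  9, - 8, - 7, - 7, - 1, - 1/2, - 1/18,0, 1, 4,5,  6, 7,7]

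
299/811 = 299/811 = 0.37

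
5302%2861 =2441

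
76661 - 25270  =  51391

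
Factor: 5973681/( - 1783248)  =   - 1991227/594416 =- 2^( - 4)*7^1 * 17^1* 29^1*97^( - 1 )*383^( - 1 )*577^1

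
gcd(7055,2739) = 83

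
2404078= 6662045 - 4257967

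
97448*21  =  2046408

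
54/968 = 27/484 = 0.06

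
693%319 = 55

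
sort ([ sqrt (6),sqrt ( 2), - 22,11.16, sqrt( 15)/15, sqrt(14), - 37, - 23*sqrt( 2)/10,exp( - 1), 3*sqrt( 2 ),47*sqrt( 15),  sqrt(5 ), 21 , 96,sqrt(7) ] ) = [  -  37, - 22, - 23*sqrt ( 2)/10 , sqrt (15)/15,exp( - 1),sqrt(2),sqrt( 5),  sqrt(6)  ,  sqrt (7), sqrt( 14), 3 * sqrt(2),  11.16, 21, 96,47*sqrt (15) ] 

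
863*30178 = 26043614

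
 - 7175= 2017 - 9192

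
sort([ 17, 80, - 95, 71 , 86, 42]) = [ - 95, 17, 42,71,80,86] 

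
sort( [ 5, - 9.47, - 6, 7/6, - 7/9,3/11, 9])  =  [ - 9.47,- 6,-7/9,3/11 , 7/6,  5, 9]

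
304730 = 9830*31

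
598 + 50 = 648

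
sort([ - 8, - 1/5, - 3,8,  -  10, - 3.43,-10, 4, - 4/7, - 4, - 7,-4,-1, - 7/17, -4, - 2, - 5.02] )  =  [-10, - 10,-8, - 7, - 5.02, - 4  ,- 4, - 4, - 3.43, - 3, - 2,  -  1, - 4/7, - 7/17, - 1/5,4,8 ] 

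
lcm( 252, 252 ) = 252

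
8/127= 8/127 =0.06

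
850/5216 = 425/2608   =  0.16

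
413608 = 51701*8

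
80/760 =2/19 = 0.11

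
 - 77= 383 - 460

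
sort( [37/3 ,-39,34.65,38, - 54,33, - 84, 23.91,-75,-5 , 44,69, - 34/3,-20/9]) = [ - 84,-75, - 54, - 39, - 34/3, - 5, - 20/9, 37/3, 23.91,33 , 34.65,38,44, 69 ] 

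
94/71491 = 94/71491 = 0.00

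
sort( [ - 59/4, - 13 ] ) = [-59/4 , - 13] 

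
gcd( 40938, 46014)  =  6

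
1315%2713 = 1315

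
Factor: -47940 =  - 2^2*3^1*5^1*17^1*47^1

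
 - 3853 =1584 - 5437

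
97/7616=97/7616= 0.01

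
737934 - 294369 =443565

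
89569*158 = 14151902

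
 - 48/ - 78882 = 8/13147 = 0.00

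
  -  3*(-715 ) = 2145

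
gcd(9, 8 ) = 1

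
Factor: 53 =53^1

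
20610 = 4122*5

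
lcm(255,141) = 11985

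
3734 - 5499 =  - 1765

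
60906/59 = 60906/59 = 1032.31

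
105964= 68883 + 37081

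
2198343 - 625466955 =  - 623268612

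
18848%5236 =3140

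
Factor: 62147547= 3^3*7^1 *11^1*167^1 *179^1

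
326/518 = 163/259 = 0.63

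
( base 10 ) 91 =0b1011011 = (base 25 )3G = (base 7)160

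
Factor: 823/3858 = 2^( - 1)*3^( - 1)*643^( - 1)*823^1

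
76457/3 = 76457/3 =25485.67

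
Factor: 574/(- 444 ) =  - 287/222=- 2^( - 1 ) * 3^( - 1 )*7^1*37^(  -  1 )* 41^1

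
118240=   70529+47711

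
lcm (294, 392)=1176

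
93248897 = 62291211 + 30957686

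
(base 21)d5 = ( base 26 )ai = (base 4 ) 10112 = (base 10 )278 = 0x116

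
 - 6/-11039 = 6/11039 = 0.00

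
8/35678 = 4/17839 =0.00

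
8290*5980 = 49574200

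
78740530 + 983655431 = 1062395961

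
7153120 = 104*68780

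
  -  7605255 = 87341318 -94946573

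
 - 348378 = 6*( - 58063 ) 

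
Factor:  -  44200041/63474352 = -2^( - 4) * 3^1 * 3967147^(-1) *14733347^1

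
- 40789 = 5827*( - 7) 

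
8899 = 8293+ 606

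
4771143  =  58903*81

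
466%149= 19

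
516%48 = 36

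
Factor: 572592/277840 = 3^1*5^( - 1)*23^( - 1)*79^1  =  237/115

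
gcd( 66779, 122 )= 1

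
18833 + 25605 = 44438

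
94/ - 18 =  - 6 + 7/9 = - 5.22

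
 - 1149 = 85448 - 86597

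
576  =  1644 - 1068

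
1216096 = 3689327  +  -2473231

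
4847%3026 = 1821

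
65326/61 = 1070 + 56/61= 1070.92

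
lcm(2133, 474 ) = 4266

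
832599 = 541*1539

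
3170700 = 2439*1300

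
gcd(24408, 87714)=18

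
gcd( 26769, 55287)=3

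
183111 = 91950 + 91161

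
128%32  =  0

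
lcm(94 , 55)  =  5170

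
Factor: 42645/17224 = 2^( - 3 )*3^1*5^1*2153^(-1 ) * 2843^1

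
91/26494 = 7/2038 = 0.00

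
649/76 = 649/76 = 8.54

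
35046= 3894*9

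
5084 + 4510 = 9594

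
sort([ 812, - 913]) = [ - 913, 812]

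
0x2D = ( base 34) 1b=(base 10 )45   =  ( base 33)1c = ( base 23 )1M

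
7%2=1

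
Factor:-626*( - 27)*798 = 13487796 = 2^2*3^4*7^1*19^1*313^1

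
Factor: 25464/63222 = 2^2 * 41^( - 1)*257^( - 1)*1061^1  =  4244/10537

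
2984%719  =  108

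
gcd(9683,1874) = 1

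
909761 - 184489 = 725272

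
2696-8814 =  - 6118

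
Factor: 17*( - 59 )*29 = - 17^1 * 29^1 * 59^1 = -  29087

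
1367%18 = 17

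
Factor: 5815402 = 2^1 *521^1*5581^1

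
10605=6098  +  4507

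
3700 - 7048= - 3348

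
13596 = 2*6798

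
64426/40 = 1610  +  13/20 = 1610.65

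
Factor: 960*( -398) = - 2^7*3^1*5^1*199^1 = - 382080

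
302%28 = 22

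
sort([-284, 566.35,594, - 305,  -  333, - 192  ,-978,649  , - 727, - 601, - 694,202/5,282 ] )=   [ - 978, - 727, - 694,-601, - 333,-305,-284, - 192, 202/5, 282,566.35, 594,649]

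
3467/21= 3467/21  =  165.10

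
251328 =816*308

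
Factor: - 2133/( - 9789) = 3^2*13^( - 1)*79^1*251^( - 1 )= 711/3263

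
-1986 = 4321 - 6307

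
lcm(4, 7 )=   28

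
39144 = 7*5592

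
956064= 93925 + 862139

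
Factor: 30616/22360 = 89/65 = 5^ ( -1 )*13^( - 1 )*89^1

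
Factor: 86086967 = 19^1 * 4530893^1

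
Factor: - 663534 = - 2^1*3^2*191^1 * 193^1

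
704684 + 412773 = 1117457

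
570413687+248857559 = 819271246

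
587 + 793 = 1380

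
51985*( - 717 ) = -37273245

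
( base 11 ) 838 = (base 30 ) 13j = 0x3f1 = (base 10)1009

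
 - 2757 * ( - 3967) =10937019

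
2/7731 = 2/7731 = 0.00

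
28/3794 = 2/271 = 0.01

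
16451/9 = 1827 + 8/9 = 1827.89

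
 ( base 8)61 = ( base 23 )23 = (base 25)1o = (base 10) 49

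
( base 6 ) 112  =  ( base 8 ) 54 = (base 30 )1e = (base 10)44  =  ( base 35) 19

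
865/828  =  865/828 = 1.04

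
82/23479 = 82/23479 = 0.00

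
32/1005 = 32/1005  =  0.03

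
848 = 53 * 16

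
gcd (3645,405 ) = 405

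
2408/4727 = 2408/4727 = 0.51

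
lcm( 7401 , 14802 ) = 14802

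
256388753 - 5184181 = 251204572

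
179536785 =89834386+89702399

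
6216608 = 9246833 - 3030225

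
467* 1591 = 742997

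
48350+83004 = 131354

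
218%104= 10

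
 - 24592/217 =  - 24592/217 = - 113.33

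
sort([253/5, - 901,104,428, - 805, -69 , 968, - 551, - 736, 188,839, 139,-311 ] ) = [ - 901,-805, - 736, - 551 ,  -  311, - 69, 253/5, 104, 139,  188, 428,839, 968]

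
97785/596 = 164 + 41/596 = 164.07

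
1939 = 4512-2573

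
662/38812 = 331/19406 = 0.02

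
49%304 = 49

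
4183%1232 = 487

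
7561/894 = 8 + 409/894 = 8.46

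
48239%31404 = 16835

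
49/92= 49/92=0.53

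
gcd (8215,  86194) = 1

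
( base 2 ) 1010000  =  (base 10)80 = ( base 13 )62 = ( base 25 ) 35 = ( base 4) 1100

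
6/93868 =3/46934 = 0.00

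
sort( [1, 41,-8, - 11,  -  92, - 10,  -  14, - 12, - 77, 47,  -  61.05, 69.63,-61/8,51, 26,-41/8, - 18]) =[ - 92, - 77,-61.05,  -  18, - 14, - 12, - 11, - 10, - 8, - 61/8, - 41/8,1,26, 41, 47,51,69.63]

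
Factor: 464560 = 2^4*5^1*5807^1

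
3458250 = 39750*87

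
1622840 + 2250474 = 3873314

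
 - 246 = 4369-4615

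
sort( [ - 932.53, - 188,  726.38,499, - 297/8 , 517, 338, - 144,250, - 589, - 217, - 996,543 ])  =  [ - 996, - 932.53, - 589, - 217, - 188, - 144,-297/8,250,338, 499, 517,543,  726.38]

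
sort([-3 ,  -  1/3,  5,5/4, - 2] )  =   [-3, - 2, - 1/3,5/4,5] 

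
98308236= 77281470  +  21026766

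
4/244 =1/61 =0.02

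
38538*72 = 2774736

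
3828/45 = 85+1/15  =  85.07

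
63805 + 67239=131044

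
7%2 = 1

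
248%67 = 47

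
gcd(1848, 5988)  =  12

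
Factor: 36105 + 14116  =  50221^1 = 50221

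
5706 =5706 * 1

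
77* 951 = 73227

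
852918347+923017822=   1775936169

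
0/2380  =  0 = 0.00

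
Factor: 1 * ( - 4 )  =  -4 = - 2^2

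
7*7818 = 54726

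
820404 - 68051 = 752353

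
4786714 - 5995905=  -1209191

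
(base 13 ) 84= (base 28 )3O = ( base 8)154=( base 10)108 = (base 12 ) 90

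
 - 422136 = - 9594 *44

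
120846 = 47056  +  73790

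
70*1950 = 136500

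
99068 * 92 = 9114256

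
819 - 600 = 219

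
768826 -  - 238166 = 1006992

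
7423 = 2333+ 5090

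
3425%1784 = 1641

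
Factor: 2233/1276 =2^ (-2 ) * 7^1 = 7/4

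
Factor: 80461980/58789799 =2^2*  3^2*5^1*447011^1*58789799^( -1 )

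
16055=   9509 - -6546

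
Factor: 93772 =2^2 * 7^1*17^1* 197^1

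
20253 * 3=60759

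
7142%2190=572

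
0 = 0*880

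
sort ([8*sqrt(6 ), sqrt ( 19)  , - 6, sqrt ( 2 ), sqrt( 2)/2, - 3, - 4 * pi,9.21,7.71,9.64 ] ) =[ - 4*pi, - 6, - 3, sqrt(2 ) /2,sqrt(2),sqrt( 19),7.71, 9.21,9.64, 8*sqrt(6 )]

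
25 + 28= 53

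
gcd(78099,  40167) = 3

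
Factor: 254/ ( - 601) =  - 2^1*127^1*601^(-1)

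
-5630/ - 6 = 938+ 1/3=938.33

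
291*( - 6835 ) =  - 1988985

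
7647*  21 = 160587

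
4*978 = 3912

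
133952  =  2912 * 46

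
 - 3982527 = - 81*49167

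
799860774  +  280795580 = 1080656354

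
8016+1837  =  9853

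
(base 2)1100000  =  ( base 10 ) 96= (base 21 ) 4c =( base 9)116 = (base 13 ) 75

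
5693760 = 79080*72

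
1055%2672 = 1055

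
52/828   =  13/207 = 0.06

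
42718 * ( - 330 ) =-14096940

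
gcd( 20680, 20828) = 4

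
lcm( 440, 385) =3080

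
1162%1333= 1162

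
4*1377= 5508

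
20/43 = 20/43 = 0.47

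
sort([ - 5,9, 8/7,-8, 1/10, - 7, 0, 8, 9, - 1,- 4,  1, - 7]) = [ - 8,-7, - 7, - 5, - 4,-1,0, 1/10, 1, 8/7, 8,  9, 9]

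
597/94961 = 597/94961 = 0.01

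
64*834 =53376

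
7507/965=7507/965 = 7.78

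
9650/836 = 4825/418 = 11.54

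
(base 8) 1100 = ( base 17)1GF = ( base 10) 576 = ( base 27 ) l9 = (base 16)240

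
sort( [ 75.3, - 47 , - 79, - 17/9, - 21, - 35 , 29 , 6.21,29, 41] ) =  [ - 79,  -  47 ,-35, - 21,-17/9,6.21,29,29, 41, 75.3]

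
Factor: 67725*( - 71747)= - 3^2*5^2* 7^1*13^1*43^1*5519^1 = - 4859065575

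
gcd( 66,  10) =2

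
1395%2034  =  1395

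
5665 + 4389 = 10054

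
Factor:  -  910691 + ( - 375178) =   -  3^1*13^1*32971^1 = -1285869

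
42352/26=1628 + 12/13 = 1628.92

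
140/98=1 + 3/7=1.43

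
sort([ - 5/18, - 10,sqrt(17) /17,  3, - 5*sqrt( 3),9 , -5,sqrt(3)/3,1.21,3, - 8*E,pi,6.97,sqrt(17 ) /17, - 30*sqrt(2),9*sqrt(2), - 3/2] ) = [-30*sqrt(2),- 8*E , - 10,-5*sqrt(3 ),  -  5, -3/2, - 5/18,sqrt (17)/17, sqrt( 17 )/17, sqrt( 3) /3,1.21,3,3,  pi , 6.97,9 , 9*sqrt( 2)]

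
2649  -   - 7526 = 10175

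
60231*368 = 22165008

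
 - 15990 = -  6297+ - 9693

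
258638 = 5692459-5433821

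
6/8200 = 3/4100 = 0.00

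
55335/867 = 1085/17 = 63.82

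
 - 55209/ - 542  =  101 + 467/542 = 101.86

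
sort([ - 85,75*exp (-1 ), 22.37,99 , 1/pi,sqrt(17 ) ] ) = [ - 85 , 1/pi , sqrt( 17 ),  22.37,75 * exp( - 1 ),  99 ] 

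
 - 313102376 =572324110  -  885426486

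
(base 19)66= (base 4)1320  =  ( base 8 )170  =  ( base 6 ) 320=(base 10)120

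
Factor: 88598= 2^1 * 31^1 *1429^1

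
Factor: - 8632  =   - 2^3*13^1 * 83^1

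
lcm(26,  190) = 2470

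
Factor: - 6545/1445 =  -77/17 = - 7^1*11^1* 17^( - 1 )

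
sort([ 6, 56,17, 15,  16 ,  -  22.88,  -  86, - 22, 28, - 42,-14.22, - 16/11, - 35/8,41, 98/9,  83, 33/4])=[ - 86,  -  42,  -  22.88, - 22, - 14.22,  -  35/8, - 16/11, 6,  33/4, 98/9 , 15,16, 17,28,41, 56, 83] 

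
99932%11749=5940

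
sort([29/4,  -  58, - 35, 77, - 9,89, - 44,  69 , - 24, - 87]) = [ - 87, - 58,  -  44,  -  35,-24, - 9, 29/4,69,  77,89]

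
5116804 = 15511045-10394241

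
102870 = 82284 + 20586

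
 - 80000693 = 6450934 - 86451627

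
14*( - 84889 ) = - 1188446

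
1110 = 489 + 621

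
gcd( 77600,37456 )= 16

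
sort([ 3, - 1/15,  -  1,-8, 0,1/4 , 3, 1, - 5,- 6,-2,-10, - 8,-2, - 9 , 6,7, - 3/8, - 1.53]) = [-10,-9,  -  8,-8, - 6, - 5, - 2,-2, - 1.53, - 1, - 3/8, - 1/15,0,1/4 , 1,3, 3 , 6, 7]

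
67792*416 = 28201472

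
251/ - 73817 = -1 + 73566/73817 = -0.00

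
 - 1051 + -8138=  - 9189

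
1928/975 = 1928/975 =1.98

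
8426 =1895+6531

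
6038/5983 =6038/5983 = 1.01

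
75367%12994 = 10397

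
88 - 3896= -3808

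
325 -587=  -  262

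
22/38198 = 11/19099 = 0.00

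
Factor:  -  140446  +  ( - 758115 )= - 898561^1 = - 898561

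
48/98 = 24/49 = 0.49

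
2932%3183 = 2932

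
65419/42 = 1557 + 25/42  =  1557.60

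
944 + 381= 1325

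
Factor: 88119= 3^2*9791^1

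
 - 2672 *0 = 0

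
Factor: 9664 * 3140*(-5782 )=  - 175454558720= - 2^9*5^1*7^2 * 59^1*151^1 * 157^1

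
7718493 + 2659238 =10377731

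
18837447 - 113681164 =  - 94843717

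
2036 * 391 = 796076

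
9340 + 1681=11021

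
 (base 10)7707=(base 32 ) 7GR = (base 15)243c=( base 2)1111000011011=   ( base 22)FK7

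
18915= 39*485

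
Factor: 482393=482393^1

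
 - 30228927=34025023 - 64253950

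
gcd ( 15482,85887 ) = 1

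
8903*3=26709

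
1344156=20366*66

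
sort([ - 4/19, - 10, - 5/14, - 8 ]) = [ - 10 , - 8  ,- 5/14, - 4/19] 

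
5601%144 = 129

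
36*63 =2268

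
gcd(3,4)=1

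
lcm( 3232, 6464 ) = 6464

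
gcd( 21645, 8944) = 13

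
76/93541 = 76/93541 = 0.00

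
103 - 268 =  - 165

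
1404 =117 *12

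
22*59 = 1298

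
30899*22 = 679778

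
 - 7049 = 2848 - 9897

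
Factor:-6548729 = -11^1*595339^1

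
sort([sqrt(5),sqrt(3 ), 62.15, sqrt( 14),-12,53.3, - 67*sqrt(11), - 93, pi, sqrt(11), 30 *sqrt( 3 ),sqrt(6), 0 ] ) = [ - 67*sqrt (11 ),  -  93, - 12, 0, sqrt(3 ), sqrt(5), sqrt(6 ), pi, sqrt( 11), sqrt (14 ), 30*sqrt(3),  53.3, 62.15 ] 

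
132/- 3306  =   - 1+ 529/551= -0.04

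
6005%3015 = 2990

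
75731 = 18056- - 57675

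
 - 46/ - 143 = 46/143 = 0.32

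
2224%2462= 2224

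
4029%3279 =750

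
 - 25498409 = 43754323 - 69252732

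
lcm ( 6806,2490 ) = 102090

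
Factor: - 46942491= - 3^1*17^1*920441^1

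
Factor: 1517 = 37^1*41^1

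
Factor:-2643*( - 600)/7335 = 2^3*5^1*163^( - 1)*881^1 = 35240/163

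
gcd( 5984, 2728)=88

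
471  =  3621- 3150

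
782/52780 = 391/26390 = 0.01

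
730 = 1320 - 590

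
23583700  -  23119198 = 464502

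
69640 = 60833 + 8807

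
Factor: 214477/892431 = 3^( - 3 )*139^1 * 1543^1 * 33053^( - 1 )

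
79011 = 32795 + 46216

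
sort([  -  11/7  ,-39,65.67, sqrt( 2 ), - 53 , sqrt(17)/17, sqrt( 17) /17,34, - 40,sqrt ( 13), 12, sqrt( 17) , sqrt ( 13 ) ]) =[ - 53, - 40, - 39, - 11/7,sqrt( 17)/17, sqrt( 17 ) /17, sqrt( 2), sqrt( 13),  sqrt( 13 ) , sqrt(17), 12, 34, 65.67 ]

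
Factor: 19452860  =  2^2 *5^1*7^1*41^1 * 3389^1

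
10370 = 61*170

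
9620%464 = 340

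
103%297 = 103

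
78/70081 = 78/70081 = 0.00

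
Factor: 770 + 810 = 1580  =  2^2*5^1*79^1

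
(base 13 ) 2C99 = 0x1994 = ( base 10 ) 6548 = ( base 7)25043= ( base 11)4a13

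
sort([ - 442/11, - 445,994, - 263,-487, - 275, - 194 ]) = [ - 487, - 445, - 275,-263,  -  194, - 442/11,994]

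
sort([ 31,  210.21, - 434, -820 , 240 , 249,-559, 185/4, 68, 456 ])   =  [ - 820,  -  559, - 434 , 31,185/4, 68,  210.21, 240,249,  456]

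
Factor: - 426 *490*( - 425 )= 88714500 = 2^2*3^1*5^3*7^2 * 17^1*71^1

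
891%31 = 23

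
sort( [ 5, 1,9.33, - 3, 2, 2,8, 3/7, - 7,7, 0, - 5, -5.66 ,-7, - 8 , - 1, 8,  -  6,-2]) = [ - 8 , - 7, - 7,- 6, - 5.66, - 5,-3, -2, - 1,0,3/7, 1,2,2,5,  7,  8, 8,9.33]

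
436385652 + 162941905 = 599327557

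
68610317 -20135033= 48475284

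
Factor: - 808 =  - 2^3*101^1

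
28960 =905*32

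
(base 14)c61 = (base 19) 6e5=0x985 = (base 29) 2Q1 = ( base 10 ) 2437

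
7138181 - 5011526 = 2126655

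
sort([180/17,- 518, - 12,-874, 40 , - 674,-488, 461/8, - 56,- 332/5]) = [-874, - 674, - 518, - 488, - 332/5, - 56, - 12, 180/17,  40, 461/8] 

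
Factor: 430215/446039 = 435/451 = 3^1 * 5^1*11^( - 1 ) * 29^1*41^( - 1 ) 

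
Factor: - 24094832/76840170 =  - 2^3*3^( - 1 )*5^( - 1 ) * 11^( - 1 )*17^( - 1)*47^1 * 179^2  *  13697^ ( - 1 ) =- 12047416/38420085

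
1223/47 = 1223/47 = 26.02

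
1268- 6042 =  - 4774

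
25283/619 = 40 + 523/619 = 40.84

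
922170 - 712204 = 209966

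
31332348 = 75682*414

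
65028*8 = 520224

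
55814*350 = 19534900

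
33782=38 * 889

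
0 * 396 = 0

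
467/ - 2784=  - 1+2317/2784  =  -0.17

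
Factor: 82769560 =2^3*5^1 * 2069239^1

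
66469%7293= 832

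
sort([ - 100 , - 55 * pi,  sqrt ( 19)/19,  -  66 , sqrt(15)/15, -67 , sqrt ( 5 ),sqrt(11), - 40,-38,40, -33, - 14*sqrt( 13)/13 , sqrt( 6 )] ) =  [ -55*pi, - 100, - 67, - 66 , - 40,  -  38, - 33, - 14*sqrt( 13 ) /13, sqrt( 19)/19,sqrt ( 15)/15, sqrt( 5), sqrt (6 ),sqrt( 11),40 ] 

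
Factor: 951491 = 951491^1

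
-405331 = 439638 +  - 844969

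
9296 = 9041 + 255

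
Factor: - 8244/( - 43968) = 2^(-4)*3^1 = 3/16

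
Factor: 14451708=2^2*3^1*1204309^1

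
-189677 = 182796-372473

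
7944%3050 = 1844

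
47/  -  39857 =-47/39857 = -  0.00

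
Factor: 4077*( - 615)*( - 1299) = 3257054145 =3^5*5^1 * 41^1*151^1*433^1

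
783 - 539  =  244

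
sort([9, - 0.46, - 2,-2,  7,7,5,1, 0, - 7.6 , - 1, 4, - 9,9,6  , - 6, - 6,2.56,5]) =[ - 9, - 7.6, - 6, - 6, - 2,-2, - 1, - 0.46,0, 1,2.56,4, 5, 5, 6, 7,7 , 9,9]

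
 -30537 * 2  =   - 61074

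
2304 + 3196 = 5500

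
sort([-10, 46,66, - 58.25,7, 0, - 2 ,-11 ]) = [-58.25,-11, - 10,-2 , 0, 7,46,66]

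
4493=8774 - 4281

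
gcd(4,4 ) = 4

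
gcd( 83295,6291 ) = 27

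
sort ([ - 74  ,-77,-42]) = [ - 77,-74, - 42 ]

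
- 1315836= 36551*( - 36) 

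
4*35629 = 142516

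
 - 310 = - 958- - 648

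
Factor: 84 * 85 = 7140  =  2^2*3^1*5^1*7^1*17^1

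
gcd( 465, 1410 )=15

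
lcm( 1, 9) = 9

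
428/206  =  214/103 = 2.08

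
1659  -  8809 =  - 7150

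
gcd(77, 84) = 7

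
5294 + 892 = 6186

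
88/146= 44/73  =  0.60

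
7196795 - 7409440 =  - 212645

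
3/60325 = 3/60325 = 0.00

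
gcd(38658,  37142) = 758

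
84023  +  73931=157954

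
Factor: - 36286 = - 2^1*18143^1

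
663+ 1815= 2478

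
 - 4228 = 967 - 5195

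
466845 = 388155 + 78690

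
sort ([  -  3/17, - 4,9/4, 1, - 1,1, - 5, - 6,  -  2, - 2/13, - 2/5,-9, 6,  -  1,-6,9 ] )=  [ - 9, - 6, - 6, - 5, - 4, - 2, -1, - 1, - 2/5, - 3/17, - 2/13 , 1,1,  9/4,6 , 9] 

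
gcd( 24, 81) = 3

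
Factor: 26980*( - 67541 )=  - 2^2*  5^1*17^1 * 19^1 * 29^1*71^1 * 137^1 = - 1822256180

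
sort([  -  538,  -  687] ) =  [ -687,  -  538 ] 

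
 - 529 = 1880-2409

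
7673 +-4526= 3147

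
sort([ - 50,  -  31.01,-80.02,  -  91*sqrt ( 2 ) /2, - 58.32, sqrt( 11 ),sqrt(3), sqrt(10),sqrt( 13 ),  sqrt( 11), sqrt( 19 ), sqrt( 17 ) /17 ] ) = [-80.02, - 91* sqrt (2 ) /2,  -  58.32, - 50,-31.01,sqrt(17 ) /17,  sqrt(3),sqrt( 10),sqrt(11 ) , sqrt(11 ),sqrt(13),sqrt(19) ]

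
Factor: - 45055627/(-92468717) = 11^ (- 1)* 17^1 * 23^( - 1)*89^1*97^1*307^1* 365489^ (-1) 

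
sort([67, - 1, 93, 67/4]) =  [ - 1, 67/4, 67, 93 ]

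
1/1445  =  1/1445 = 0.00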